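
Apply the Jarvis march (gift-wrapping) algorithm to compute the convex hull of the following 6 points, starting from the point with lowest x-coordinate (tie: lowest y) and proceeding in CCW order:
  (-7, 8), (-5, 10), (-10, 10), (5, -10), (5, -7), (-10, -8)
Hull (CCW) = [(-10, -8), (5, -10), (5, -7), (-5, 10), (-10, 10)]

Jarvis march: at each step, from the current hull vertex p, select the next vertex q as the point such that every other point lies strictly to the left of (or on) the directed line p → q. (Equivalently: for every other point r, the cross product (q − p) × (r − p) ≥ 0.)
Starting point (lowest x, tie lowest y): (-10, -8). Wrap until returning to start. Resulting hull: (-10, -8), (5, -10), (5, -7), (-5, 10), (-10, 10).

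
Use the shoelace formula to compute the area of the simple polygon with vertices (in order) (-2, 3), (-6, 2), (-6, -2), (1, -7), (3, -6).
Area = 47

Shoelace formula: Area = (1/2) |Σ_i (x_i · y_{i+1} − x_{i+1} · y_i)| (indices mod n). Compute each cross term:
  (-2)(2) − (-6)(3) = 14
  (-6)(-2) − (-6)(2) = 24
  (-6)(-7) − (1)(-2) = 44
  (1)(-6) − (3)(-7) = 15
  (3)(3) − (-2)(-6) = -3
Sum = 94, so (signed) Area = 94/2 = 47, |Area| = 47.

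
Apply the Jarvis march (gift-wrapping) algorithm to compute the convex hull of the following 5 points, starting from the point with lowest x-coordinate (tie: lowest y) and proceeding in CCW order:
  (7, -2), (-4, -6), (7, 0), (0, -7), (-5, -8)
Hull (CCW) = [(-5, -8), (0, -7), (7, -2), (7, 0), (-4, -6)]

Jarvis march: at each step, from the current hull vertex p, select the next vertex q as the point such that every other point lies strictly to the left of (or on) the directed line p → q. (Equivalently: for every other point r, the cross product (q − p) × (r − p) ≥ 0.)
Starting point (lowest x, tie lowest y): (-5, -8). Wrap until returning to start. Resulting hull: (-5, -8), (0, -7), (7, -2), (7, 0), (-4, -6).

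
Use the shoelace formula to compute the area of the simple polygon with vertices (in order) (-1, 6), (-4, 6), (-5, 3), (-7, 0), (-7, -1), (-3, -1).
Area = 49/2

Shoelace formula: Area = (1/2) |Σ_i (x_i · y_{i+1} − x_{i+1} · y_i)| (indices mod n). Compute each cross term:
  (-1)(6) − (-4)(6) = 18
  (-4)(3) − (-5)(6) = 18
  (-5)(0) − (-7)(3) = 21
  (-7)(-1) − (-7)(0) = 7
  (-7)(-1) − (-3)(-1) = 4
  (-3)(6) − (-1)(-1) = -19
Sum = 49, so (signed) Area = 49/2 = 49/2, |Area| = 49/2.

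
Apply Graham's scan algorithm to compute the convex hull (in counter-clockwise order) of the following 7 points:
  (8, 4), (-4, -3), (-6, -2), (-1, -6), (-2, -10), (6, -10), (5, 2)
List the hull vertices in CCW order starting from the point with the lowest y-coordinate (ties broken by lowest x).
Hull (CCW) = [(-2, -10), (6, -10), (8, 4), (-6, -2)]

Graham scan procedure:
  1. Find the pivot p₀ = point with lowest y (tie → lowest x): (-2, -10).
  2. Sort the remaining points by polar angle around p₀.
  3. Walk through sorted points, maintaining a stack; pop the top while the last three entries make a non-left turn (cross product ≤ 0).
  4. Final stack is the convex hull in CCW order: (-2, -10), (6, -10), (8, 4), (-6, -2).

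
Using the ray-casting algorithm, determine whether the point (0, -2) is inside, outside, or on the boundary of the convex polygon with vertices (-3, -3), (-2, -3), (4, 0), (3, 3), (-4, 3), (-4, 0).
The point (0, -2) lies on the polygon boundary

Boundary check: the query satisfies the collinearity and bounding-box conditions for some polygon edge, so it lies exactly on the boundary.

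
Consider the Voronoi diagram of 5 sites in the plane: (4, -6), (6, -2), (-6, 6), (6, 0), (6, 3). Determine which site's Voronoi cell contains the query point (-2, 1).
Nearest site = (-6, 6)

The Voronoi cell of site s contains exactly those query points closer to s than to any other site. Compute squared distances from q = (-2, 1) to each site:
  (-6 − -2)² + (6 − 1)² = 41
  (6 − -2)² + (0 − 1)² = 65
  (6 − -2)² + (3 − 1)² = 68
  (6 − -2)² + (-2 − 1)² = 73
  (4 − -2)² + (-6 − 1)² = 85
Minimum is attained by (-6, 6), so q lies in its Voronoi cell.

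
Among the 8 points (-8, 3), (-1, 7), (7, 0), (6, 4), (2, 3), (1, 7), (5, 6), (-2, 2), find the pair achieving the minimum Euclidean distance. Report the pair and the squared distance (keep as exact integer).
Pair = ((-1, 7), (1, 7)); squared distance = 4

Compute all C(8, 2) = 28 pairwise squared distances (x_i − x_j)² + (y_i − y_j)². The minimum is 4, attained by the pair ((-1, 7), (1, 7)).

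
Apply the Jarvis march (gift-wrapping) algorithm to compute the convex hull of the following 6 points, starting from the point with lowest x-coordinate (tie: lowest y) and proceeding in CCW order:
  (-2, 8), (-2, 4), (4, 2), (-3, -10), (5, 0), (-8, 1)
Hull (CCW) = [(-8, 1), (-3, -10), (5, 0), (4, 2), (-2, 8)]

Jarvis march: at each step, from the current hull vertex p, select the next vertex q as the point such that every other point lies strictly to the left of (or on) the directed line p → q. (Equivalently: for every other point r, the cross product (q − p) × (r − p) ≥ 0.)
Starting point (lowest x, tie lowest y): (-8, 1). Wrap until returning to start. Resulting hull: (-8, 1), (-3, -10), (5, 0), (4, 2), (-2, 8).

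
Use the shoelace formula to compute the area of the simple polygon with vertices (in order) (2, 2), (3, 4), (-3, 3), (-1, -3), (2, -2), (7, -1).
Area = 71/2

Shoelace formula: Area = (1/2) |Σ_i (x_i · y_{i+1} − x_{i+1} · y_i)| (indices mod n). Compute each cross term:
  (2)(4) − (3)(2) = 2
  (3)(3) − (-3)(4) = 21
  (-3)(-3) − (-1)(3) = 12
  (-1)(-2) − (2)(-3) = 8
  (2)(-1) − (7)(-2) = 12
  (7)(2) − (2)(-1) = 16
Sum = 71, so (signed) Area = 71/2 = 71/2, |Area| = 71/2.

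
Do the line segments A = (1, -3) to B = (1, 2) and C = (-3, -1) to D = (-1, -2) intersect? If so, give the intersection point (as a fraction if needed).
No (intersection of containing lines falls outside at least one segment)

Parametrize and solve: t = 0, s = 2. At least one of these is outside [0, 1], so the segments do not intersect.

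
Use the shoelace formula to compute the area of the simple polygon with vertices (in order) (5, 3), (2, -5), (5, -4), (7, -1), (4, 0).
Area = 25/2

Shoelace formula: Area = (1/2) |Σ_i (x_i · y_{i+1} − x_{i+1} · y_i)| (indices mod n). Compute each cross term:
  (5)(-5) − (2)(3) = -31
  (2)(-4) − (5)(-5) = 17
  (5)(-1) − (7)(-4) = 23
  (7)(0) − (4)(-1) = 4
  (4)(3) − (5)(0) = 12
Sum = 25, so (signed) Area = 25/2 = 25/2, |Area| = 25/2.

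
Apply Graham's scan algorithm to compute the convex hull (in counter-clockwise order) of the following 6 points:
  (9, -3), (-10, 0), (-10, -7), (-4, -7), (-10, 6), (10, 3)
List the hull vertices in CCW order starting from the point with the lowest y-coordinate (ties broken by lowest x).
Hull (CCW) = [(-10, -7), (-4, -7), (9, -3), (10, 3), (-10, 6)]

Graham scan procedure:
  1. Find the pivot p₀ = point with lowest y (tie → lowest x): (-10, -7).
  2. Sort the remaining points by polar angle around p₀.
  3. Walk through sorted points, maintaining a stack; pop the top while the last three entries make a non-left turn (cross product ≤ 0).
  4. Final stack is the convex hull in CCW order: (-10, -7), (-4, -7), (9, -3), (10, 3), (-10, 6).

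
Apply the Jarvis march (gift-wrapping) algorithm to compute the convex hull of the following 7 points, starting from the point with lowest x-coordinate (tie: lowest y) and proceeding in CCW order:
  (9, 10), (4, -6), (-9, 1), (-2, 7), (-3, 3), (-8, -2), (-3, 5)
Hull (CCW) = [(-9, 1), (-8, -2), (4, -6), (9, 10), (-2, 7)]

Jarvis march: at each step, from the current hull vertex p, select the next vertex q as the point such that every other point lies strictly to the left of (or on) the directed line p → q. (Equivalently: for every other point r, the cross product (q − p) × (r − p) ≥ 0.)
Starting point (lowest x, tie lowest y): (-9, 1). Wrap until returning to start. Resulting hull: (-9, 1), (-8, -2), (4, -6), (9, 10), (-2, 7).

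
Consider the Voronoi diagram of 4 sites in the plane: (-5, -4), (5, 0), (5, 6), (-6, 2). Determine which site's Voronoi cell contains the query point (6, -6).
Nearest site = (5, 0)

The Voronoi cell of site s contains exactly those query points closer to s than to any other site. Compute squared distances from q = (6, -6) to each site:
  (5 − 6)² + (0 − -6)² = 37
  (-5 − 6)² + (-4 − -6)² = 125
  (5 − 6)² + (6 − -6)² = 145
  (-6 − 6)² + (2 − -6)² = 208
Minimum is attained by (5, 0), so q lies in its Voronoi cell.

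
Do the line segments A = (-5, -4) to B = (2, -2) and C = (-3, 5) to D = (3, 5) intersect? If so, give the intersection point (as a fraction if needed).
No (intersection of containing lines falls outside at least one segment)

Parametrize and solve: t = 9/2, s = 59/12. At least one of these is outside [0, 1], so the segments do not intersect.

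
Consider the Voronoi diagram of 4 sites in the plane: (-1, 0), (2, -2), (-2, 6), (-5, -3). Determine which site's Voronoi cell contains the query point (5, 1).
Nearest site = (2, -2)

The Voronoi cell of site s contains exactly those query points closer to s than to any other site. Compute squared distances from q = (5, 1) to each site:
  (2 − 5)² + (-2 − 1)² = 18
  (-1 − 5)² + (0 − 1)² = 37
  (-2 − 5)² + (6 − 1)² = 74
  (-5 − 5)² + (-3 − 1)² = 116
Minimum is attained by (2, -2), so q lies in its Voronoi cell.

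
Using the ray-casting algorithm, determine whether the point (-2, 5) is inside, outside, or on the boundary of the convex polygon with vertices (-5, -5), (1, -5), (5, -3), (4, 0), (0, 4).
The point (-2, 5) lies strictly outside the polygon

Cast a horizontal ray to the right from the query point and count how many polygon edges it crosses (each edge strictly once or zero times, handled with the usual half-open convention). 
Parity of crossings → even ⇒ outside.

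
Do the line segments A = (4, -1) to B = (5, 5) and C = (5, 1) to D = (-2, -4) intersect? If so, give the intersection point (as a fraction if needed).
Yes; intersection at (157/37, 17/37) (t = 9/37 on AB, s = 4/37 on CD)

Parametrize AB as A + t(B − A) = (4 + 1 t, -1 + 6 t) and CD as C + s(D − C) = (5 + -7 s, 1 + -5 s). Solve the linear system for (t, s). Determinant = -37 ≠ 0, so a unique intersection of the containing lines exists. Solution: t = 9/37, s = 4/37 — both in [0, 1], so the segments cross. Intersection point: (157/37, 17/37).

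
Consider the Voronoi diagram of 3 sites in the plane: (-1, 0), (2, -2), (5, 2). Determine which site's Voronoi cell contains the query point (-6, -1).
Nearest site = (-1, 0)

The Voronoi cell of site s contains exactly those query points closer to s than to any other site. Compute squared distances from q = (-6, -1) to each site:
  (-1 − -6)² + (0 − -1)² = 26
  (2 − -6)² + (-2 − -1)² = 65
  (5 − -6)² + (2 − -1)² = 130
Minimum is attained by (-1, 0), so q lies in its Voronoi cell.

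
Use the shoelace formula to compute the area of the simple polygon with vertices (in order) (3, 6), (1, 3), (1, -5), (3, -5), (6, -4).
Area = 71/2

Shoelace formula: Area = (1/2) |Σ_i (x_i · y_{i+1} − x_{i+1} · y_i)| (indices mod n). Compute each cross term:
  (3)(3) − (1)(6) = 3
  (1)(-5) − (1)(3) = -8
  (1)(-5) − (3)(-5) = 10
  (3)(-4) − (6)(-5) = 18
  (6)(6) − (3)(-4) = 48
Sum = 71, so (signed) Area = 71/2 = 71/2, |Area| = 71/2.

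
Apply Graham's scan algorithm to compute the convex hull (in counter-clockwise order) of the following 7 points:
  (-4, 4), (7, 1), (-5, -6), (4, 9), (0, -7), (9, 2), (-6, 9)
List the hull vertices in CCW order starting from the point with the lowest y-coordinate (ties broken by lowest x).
Hull (CCW) = [(0, -7), (9, 2), (4, 9), (-6, 9), (-5, -6)]

Graham scan procedure:
  1. Find the pivot p₀ = point with lowest y (tie → lowest x): (0, -7).
  2. Sort the remaining points by polar angle around p₀.
  3. Walk through sorted points, maintaining a stack; pop the top while the last three entries make a non-left turn (cross product ≤ 0).
  4. Final stack is the convex hull in CCW order: (0, -7), (9, 2), (4, 9), (-6, 9), (-5, -6).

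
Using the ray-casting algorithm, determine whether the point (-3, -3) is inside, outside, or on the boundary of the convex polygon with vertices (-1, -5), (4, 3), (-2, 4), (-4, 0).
The point (-3, -3) lies strictly outside the polygon

Cast a horizontal ray to the right from the query point and count how many polygon edges it crosses (each edge strictly once or zero times, handled with the usual half-open convention). 
Parity of crossings → even ⇒ outside.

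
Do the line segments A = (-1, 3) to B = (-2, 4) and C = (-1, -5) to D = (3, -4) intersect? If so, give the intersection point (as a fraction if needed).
No (intersection of containing lines falls outside at least one segment)

Parametrize and solve: t = -32/5, s = 8/5. At least one of these is outside [0, 1], so the segments do not intersect.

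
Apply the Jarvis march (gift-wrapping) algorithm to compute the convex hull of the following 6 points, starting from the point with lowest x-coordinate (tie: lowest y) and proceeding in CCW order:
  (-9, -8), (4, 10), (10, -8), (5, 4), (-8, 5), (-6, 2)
Hull (CCW) = [(-9, -8), (10, -8), (4, 10), (-8, 5)]

Jarvis march: at each step, from the current hull vertex p, select the next vertex q as the point such that every other point lies strictly to the left of (or on) the directed line p → q. (Equivalently: for every other point r, the cross product (q − p) × (r − p) ≥ 0.)
Starting point (lowest x, tie lowest y): (-9, -8). Wrap until returning to start. Resulting hull: (-9, -8), (10, -8), (4, 10), (-8, 5).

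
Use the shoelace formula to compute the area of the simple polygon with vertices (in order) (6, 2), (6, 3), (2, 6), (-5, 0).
Area = 28

Shoelace formula: Area = (1/2) |Σ_i (x_i · y_{i+1} − x_{i+1} · y_i)| (indices mod n). Compute each cross term:
  (6)(3) − (6)(2) = 6
  (6)(6) − (2)(3) = 30
  (2)(0) − (-5)(6) = 30
  (-5)(2) − (6)(0) = -10
Sum = 56, so (signed) Area = 56/2 = 28, |Area| = 28.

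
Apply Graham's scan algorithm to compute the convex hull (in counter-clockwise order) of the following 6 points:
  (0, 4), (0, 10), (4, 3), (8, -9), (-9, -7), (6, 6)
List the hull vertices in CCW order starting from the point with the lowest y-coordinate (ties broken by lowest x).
Hull (CCW) = [(8, -9), (6, 6), (0, 10), (-9, -7)]

Graham scan procedure:
  1. Find the pivot p₀ = point with lowest y (tie → lowest x): (8, -9).
  2. Sort the remaining points by polar angle around p₀.
  3. Walk through sorted points, maintaining a stack; pop the top while the last three entries make a non-left turn (cross product ≤ 0).
  4. Final stack is the convex hull in CCW order: (8, -9), (6, 6), (0, 10), (-9, -7).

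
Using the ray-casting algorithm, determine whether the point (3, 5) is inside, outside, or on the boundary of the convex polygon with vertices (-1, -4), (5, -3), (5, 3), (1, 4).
The point (3, 5) lies strictly outside the polygon

Cast a horizontal ray to the right from the query point and count how many polygon edges it crosses (each edge strictly once or zero times, handled with the usual half-open convention). 
Parity of crossings → even ⇒ outside.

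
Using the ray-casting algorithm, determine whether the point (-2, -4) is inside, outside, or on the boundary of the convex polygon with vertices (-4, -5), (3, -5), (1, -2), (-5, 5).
The point (-2, -4) lies strictly inside the polygon

Cast a horizontal ray to the right from the query point and count how many polygon edges it crosses (each edge strictly once or zero times, handled with the usual half-open convention). 
Parity of crossings → odd ⇒ inside.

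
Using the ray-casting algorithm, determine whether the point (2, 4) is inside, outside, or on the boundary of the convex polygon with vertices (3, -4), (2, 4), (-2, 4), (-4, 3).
The point (2, 4) lies on the polygon boundary

Boundary check: the query satisfies the collinearity and bounding-box conditions for some polygon edge, so it lies exactly on the boundary.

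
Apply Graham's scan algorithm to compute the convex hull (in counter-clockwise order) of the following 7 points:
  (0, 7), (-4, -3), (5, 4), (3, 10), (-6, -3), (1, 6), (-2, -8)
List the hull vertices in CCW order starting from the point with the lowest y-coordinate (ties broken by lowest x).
Hull (CCW) = [(-2, -8), (5, 4), (3, 10), (0, 7), (-6, -3)]

Graham scan procedure:
  1. Find the pivot p₀ = point with lowest y (tie → lowest x): (-2, -8).
  2. Sort the remaining points by polar angle around p₀.
  3. Walk through sorted points, maintaining a stack; pop the top while the last three entries make a non-left turn (cross product ≤ 0).
  4. Final stack is the convex hull in CCW order: (-2, -8), (5, 4), (3, 10), (0, 7), (-6, -3).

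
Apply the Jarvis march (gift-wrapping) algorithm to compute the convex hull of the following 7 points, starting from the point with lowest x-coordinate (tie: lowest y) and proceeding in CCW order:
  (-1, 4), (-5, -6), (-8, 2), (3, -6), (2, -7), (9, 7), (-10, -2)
Hull (CCW) = [(-10, -2), (-5, -6), (2, -7), (3, -6), (9, 7), (-8, 2)]

Jarvis march: at each step, from the current hull vertex p, select the next vertex q as the point such that every other point lies strictly to the left of (or on) the directed line p → q. (Equivalently: for every other point r, the cross product (q − p) × (r − p) ≥ 0.)
Starting point (lowest x, tie lowest y): (-10, -2). Wrap until returning to start. Resulting hull: (-10, -2), (-5, -6), (2, -7), (3, -6), (9, 7), (-8, 2).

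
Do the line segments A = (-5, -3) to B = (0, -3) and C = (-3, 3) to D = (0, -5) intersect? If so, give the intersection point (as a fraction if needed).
Yes; intersection at (-3/4, -3) (t = 17/20 on AB, s = 3/4 on CD)

Parametrize AB as A + t(B − A) = (-5 + 5 t, -3 + 0 t) and CD as C + s(D − C) = (-3 + 3 s, 3 + -8 s). Solve the linear system for (t, s). Determinant = 40 ≠ 0, so a unique intersection of the containing lines exists. Solution: t = 17/20, s = 3/4 — both in [0, 1], so the segments cross. Intersection point: (-3/4, -3).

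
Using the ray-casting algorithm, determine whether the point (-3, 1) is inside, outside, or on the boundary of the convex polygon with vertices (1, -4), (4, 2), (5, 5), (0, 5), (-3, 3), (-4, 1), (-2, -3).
The point (-3, 1) lies strictly inside the polygon

Cast a horizontal ray to the right from the query point and count how many polygon edges it crosses (each edge strictly once or zero times, handled with the usual half-open convention). 
Parity of crossings → odd ⇒ inside.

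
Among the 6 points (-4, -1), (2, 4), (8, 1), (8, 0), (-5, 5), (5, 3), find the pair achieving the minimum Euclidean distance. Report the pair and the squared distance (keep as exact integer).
Pair = ((8, 1), (8, 0)); squared distance = 1

Compute all C(6, 2) = 15 pairwise squared distances (x_i − x_j)² + (y_i − y_j)². The minimum is 1, attained by the pair ((8, 1), (8, 0)).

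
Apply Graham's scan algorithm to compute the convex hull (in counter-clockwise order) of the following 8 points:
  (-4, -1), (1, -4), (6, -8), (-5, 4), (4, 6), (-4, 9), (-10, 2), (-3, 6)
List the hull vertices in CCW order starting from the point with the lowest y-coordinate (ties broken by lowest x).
Hull (CCW) = [(6, -8), (4, 6), (-4, 9), (-10, 2)]

Graham scan procedure:
  1. Find the pivot p₀ = point with lowest y (tie → lowest x): (6, -8).
  2. Sort the remaining points by polar angle around p₀.
  3. Walk through sorted points, maintaining a stack; pop the top while the last three entries make a non-left turn (cross product ≤ 0).
  4. Final stack is the convex hull in CCW order: (6, -8), (4, 6), (-4, 9), (-10, 2).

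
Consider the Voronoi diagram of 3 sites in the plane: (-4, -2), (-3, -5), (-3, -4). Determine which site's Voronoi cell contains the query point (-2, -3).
Nearest site = (-3, -4)

The Voronoi cell of site s contains exactly those query points closer to s than to any other site. Compute squared distances from q = (-2, -3) to each site:
  (-3 − -2)² + (-4 − -3)² = 2
  (-4 − -2)² + (-2 − -3)² = 5
  (-3 − -2)² + (-5 − -3)² = 5
Minimum is attained by (-3, -4), so q lies in its Voronoi cell.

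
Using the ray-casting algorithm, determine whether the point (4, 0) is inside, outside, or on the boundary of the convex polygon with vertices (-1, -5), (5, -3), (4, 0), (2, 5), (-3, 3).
The point (4, 0) lies on the polygon boundary

Boundary check: the query satisfies the collinearity and bounding-box conditions for some polygon edge, so it lies exactly on the boundary.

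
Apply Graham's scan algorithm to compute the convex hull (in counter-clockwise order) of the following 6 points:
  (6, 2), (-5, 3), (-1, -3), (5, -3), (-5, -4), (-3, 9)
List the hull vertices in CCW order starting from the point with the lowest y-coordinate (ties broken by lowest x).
Hull (CCW) = [(-5, -4), (5, -3), (6, 2), (-3, 9), (-5, 3)]

Graham scan procedure:
  1. Find the pivot p₀ = point with lowest y (tie → lowest x): (-5, -4).
  2. Sort the remaining points by polar angle around p₀.
  3. Walk through sorted points, maintaining a stack; pop the top while the last three entries make a non-left turn (cross product ≤ 0).
  4. Final stack is the convex hull in CCW order: (-5, -4), (5, -3), (6, 2), (-3, 9), (-5, 3).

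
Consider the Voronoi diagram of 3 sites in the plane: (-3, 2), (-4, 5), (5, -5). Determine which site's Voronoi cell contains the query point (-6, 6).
Nearest site = (-4, 5)

The Voronoi cell of site s contains exactly those query points closer to s than to any other site. Compute squared distances from q = (-6, 6) to each site:
  (-4 − -6)² + (5 − 6)² = 5
  (-3 − -6)² + (2 − 6)² = 25
  (5 − -6)² + (-5 − 6)² = 242
Minimum is attained by (-4, 5), so q lies in its Voronoi cell.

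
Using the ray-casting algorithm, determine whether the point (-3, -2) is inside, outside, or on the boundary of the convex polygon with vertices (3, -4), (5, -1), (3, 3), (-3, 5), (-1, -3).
The point (-3, -2) lies strictly outside the polygon

Cast a horizontal ray to the right from the query point and count how many polygon edges it crosses (each edge strictly once or zero times, handled with the usual half-open convention). 
Parity of crossings → even ⇒ outside.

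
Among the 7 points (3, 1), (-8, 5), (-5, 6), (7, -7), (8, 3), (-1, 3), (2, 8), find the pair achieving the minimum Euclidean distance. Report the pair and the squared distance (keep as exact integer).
Pair = ((-8, 5), (-5, 6)); squared distance = 10

Compute all C(7, 2) = 21 pairwise squared distances (x_i − x_j)² + (y_i − y_j)². The minimum is 10, attained by the pair ((-8, 5), (-5, 6)).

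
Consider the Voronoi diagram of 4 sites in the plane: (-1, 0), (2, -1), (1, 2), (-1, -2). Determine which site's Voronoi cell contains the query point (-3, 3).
Nearest site = (-1, 0)

The Voronoi cell of site s contains exactly those query points closer to s than to any other site. Compute squared distances from q = (-3, 3) to each site:
  (-1 − -3)² + (0 − 3)² = 13
  (1 − -3)² + (2 − 3)² = 17
  (-1 − -3)² + (-2 − 3)² = 29
  (2 − -3)² + (-1 − 3)² = 41
Minimum is attained by (-1, 0), so q lies in its Voronoi cell.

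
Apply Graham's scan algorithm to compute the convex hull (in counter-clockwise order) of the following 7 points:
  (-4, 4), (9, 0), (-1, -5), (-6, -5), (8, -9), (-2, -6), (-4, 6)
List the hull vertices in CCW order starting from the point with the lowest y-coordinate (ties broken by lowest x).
Hull (CCW) = [(8, -9), (9, 0), (-4, 6), (-6, -5)]

Graham scan procedure:
  1. Find the pivot p₀ = point with lowest y (tie → lowest x): (8, -9).
  2. Sort the remaining points by polar angle around p₀.
  3. Walk through sorted points, maintaining a stack; pop the top while the last three entries make a non-left turn (cross product ≤ 0).
  4. Final stack is the convex hull in CCW order: (8, -9), (9, 0), (-4, 6), (-6, -5).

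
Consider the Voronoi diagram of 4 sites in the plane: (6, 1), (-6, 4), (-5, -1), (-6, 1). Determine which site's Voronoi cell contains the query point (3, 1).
Nearest site = (6, 1)

The Voronoi cell of site s contains exactly those query points closer to s than to any other site. Compute squared distances from q = (3, 1) to each site:
  (6 − 3)² + (1 − 1)² = 9
  (-5 − 3)² + (-1 − 1)² = 68
  (-6 − 3)² + (1 − 1)² = 81
  (-6 − 3)² + (4 − 1)² = 90
Minimum is attained by (6, 1), so q lies in its Voronoi cell.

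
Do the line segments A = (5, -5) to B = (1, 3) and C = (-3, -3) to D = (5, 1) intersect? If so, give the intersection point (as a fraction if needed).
Yes; intersection at (13/5, -1/5) (t = 3/5 on AB, s = 7/10 on CD)

Parametrize AB as A + t(B − A) = (5 + -4 t, -5 + 8 t) and CD as C + s(D − C) = (-3 + 8 s, -3 + 4 s). Solve the linear system for (t, s). Determinant = 80 ≠ 0, so a unique intersection of the containing lines exists. Solution: t = 3/5, s = 7/10 — both in [0, 1], so the segments cross. Intersection point: (13/5, -1/5).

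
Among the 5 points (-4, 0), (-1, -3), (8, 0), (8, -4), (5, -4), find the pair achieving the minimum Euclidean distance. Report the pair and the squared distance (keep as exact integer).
Pair = ((8, -4), (5, -4)); squared distance = 9

Compute all C(5, 2) = 10 pairwise squared distances (x_i − x_j)² + (y_i − y_j)². The minimum is 9, attained by the pair ((8, -4), (5, -4)).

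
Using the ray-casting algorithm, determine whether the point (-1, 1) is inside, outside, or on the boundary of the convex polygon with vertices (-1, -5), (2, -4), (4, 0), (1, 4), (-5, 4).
The point (-1, 1) lies strictly inside the polygon

Cast a horizontal ray to the right from the query point and count how many polygon edges it crosses (each edge strictly once or zero times, handled with the usual half-open convention). 
Parity of crossings → odd ⇒ inside.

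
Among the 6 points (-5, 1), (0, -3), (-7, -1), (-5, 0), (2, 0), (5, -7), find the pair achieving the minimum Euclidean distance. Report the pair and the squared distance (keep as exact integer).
Pair = ((-5, 1), (-5, 0)); squared distance = 1

Compute all C(6, 2) = 15 pairwise squared distances (x_i − x_j)² + (y_i − y_j)². The minimum is 1, attained by the pair ((-5, 1), (-5, 0)).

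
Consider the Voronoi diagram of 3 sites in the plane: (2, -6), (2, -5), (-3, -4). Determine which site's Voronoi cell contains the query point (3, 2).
Nearest site = (2, -5)

The Voronoi cell of site s contains exactly those query points closer to s than to any other site. Compute squared distances from q = (3, 2) to each site:
  (2 − 3)² + (-5 − 2)² = 50
  (2 − 3)² + (-6 − 2)² = 65
  (-3 − 3)² + (-4 − 2)² = 72
Minimum is attained by (2, -5), so q lies in its Voronoi cell.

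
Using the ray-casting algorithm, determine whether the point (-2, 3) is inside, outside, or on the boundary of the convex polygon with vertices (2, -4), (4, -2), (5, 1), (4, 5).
The point (-2, 3) lies strictly outside the polygon

Cast a horizontal ray to the right from the query point and count how many polygon edges it crosses (each edge strictly once or zero times, handled with the usual half-open convention). 
Parity of crossings → even ⇒ outside.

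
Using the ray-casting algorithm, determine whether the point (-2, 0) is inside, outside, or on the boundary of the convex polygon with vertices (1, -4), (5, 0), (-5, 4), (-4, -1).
The point (-2, 0) lies strictly inside the polygon

Cast a horizontal ray to the right from the query point and count how many polygon edges it crosses (each edge strictly once or zero times, handled with the usual half-open convention). 
Parity of crossings → odd ⇒ inside.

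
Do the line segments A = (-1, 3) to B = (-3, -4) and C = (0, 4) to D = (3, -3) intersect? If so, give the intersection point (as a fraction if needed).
No (intersection of containing lines falls outside at least one segment)

Parametrize and solve: t = -2/7, s = -1/7. At least one of these is outside [0, 1], so the segments do not intersect.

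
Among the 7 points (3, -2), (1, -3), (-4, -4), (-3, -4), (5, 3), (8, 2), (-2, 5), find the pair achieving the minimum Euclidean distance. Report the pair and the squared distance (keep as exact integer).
Pair = ((-4, -4), (-3, -4)); squared distance = 1

Compute all C(7, 2) = 21 pairwise squared distances (x_i − x_j)² + (y_i − y_j)². The minimum is 1, attained by the pair ((-4, -4), (-3, -4)).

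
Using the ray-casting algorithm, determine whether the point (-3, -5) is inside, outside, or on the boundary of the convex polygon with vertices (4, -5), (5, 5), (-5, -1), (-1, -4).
The point (-3, -5) lies strictly outside the polygon

Cast a horizontal ray to the right from the query point and count how many polygon edges it crosses (each edge strictly once or zero times, handled with the usual half-open convention). 
Parity of crossings → even ⇒ outside.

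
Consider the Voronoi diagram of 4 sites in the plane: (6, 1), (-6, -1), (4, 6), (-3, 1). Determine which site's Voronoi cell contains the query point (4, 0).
Nearest site = (6, 1)

The Voronoi cell of site s contains exactly those query points closer to s than to any other site. Compute squared distances from q = (4, 0) to each site:
  (6 − 4)² + (1 − 0)² = 5
  (4 − 4)² + (6 − 0)² = 36
  (-3 − 4)² + (1 − 0)² = 50
  (-6 − 4)² + (-1 − 0)² = 101
Minimum is attained by (6, 1), so q lies in its Voronoi cell.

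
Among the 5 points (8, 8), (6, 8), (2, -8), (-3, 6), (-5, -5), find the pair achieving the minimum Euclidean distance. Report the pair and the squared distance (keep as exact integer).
Pair = ((8, 8), (6, 8)); squared distance = 4

Compute all C(5, 2) = 10 pairwise squared distances (x_i − x_j)² + (y_i − y_j)². The minimum is 4, attained by the pair ((8, 8), (6, 8)).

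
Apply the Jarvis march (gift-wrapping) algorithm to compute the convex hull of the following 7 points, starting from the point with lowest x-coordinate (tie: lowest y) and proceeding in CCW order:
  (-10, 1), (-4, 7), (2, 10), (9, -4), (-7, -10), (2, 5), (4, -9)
Hull (CCW) = [(-10, 1), (-7, -10), (4, -9), (9, -4), (2, 10), (-4, 7)]

Jarvis march: at each step, from the current hull vertex p, select the next vertex q as the point such that every other point lies strictly to the left of (or on) the directed line p → q. (Equivalently: for every other point r, the cross product (q − p) × (r − p) ≥ 0.)
Starting point (lowest x, tie lowest y): (-10, 1). Wrap until returning to start. Resulting hull: (-10, 1), (-7, -10), (4, -9), (9, -4), (2, 10), (-4, 7).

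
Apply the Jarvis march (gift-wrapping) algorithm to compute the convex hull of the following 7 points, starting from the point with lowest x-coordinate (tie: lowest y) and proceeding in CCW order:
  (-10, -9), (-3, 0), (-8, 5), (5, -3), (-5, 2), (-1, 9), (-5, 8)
Hull (CCW) = [(-10, -9), (5, -3), (-1, 9), (-5, 8), (-8, 5)]

Jarvis march: at each step, from the current hull vertex p, select the next vertex q as the point such that every other point lies strictly to the left of (or on) the directed line p → q. (Equivalently: for every other point r, the cross product (q − p) × (r − p) ≥ 0.)
Starting point (lowest x, tie lowest y): (-10, -9). Wrap until returning to start. Resulting hull: (-10, -9), (5, -3), (-1, 9), (-5, 8), (-8, 5).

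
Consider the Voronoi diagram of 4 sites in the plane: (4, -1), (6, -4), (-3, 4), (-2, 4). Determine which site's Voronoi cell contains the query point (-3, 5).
Nearest site = (-3, 4)

The Voronoi cell of site s contains exactly those query points closer to s than to any other site. Compute squared distances from q = (-3, 5) to each site:
  (-3 − -3)² + (4 − 5)² = 1
  (-2 − -3)² + (4 − 5)² = 2
  (4 − -3)² + (-1 − 5)² = 85
  (6 − -3)² + (-4 − 5)² = 162
Minimum is attained by (-3, 4), so q lies in its Voronoi cell.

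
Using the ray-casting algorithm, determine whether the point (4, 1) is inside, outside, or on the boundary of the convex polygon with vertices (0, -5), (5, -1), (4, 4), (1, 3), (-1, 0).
The point (4, 1) lies strictly inside the polygon

Cast a horizontal ray to the right from the query point and count how many polygon edges it crosses (each edge strictly once or zero times, handled with the usual half-open convention). 
Parity of crossings → odd ⇒ inside.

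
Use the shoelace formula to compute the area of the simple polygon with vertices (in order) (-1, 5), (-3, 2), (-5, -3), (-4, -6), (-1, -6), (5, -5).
Area = 123/2

Shoelace formula: Area = (1/2) |Σ_i (x_i · y_{i+1} − x_{i+1} · y_i)| (indices mod n). Compute each cross term:
  (-1)(2) − (-3)(5) = 13
  (-3)(-3) − (-5)(2) = 19
  (-5)(-6) − (-4)(-3) = 18
  (-4)(-6) − (-1)(-6) = 18
  (-1)(-5) − (5)(-6) = 35
  (5)(5) − (-1)(-5) = 20
Sum = 123, so (signed) Area = 123/2 = 123/2, |Area| = 123/2.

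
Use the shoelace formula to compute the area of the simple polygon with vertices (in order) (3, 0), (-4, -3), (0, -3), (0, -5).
Area = 9

Shoelace formula: Area = (1/2) |Σ_i (x_i · y_{i+1} − x_{i+1} · y_i)| (indices mod n). Compute each cross term:
  (3)(-3) − (-4)(0) = -9
  (-4)(-3) − (0)(-3) = 12
  (0)(-5) − (0)(-3) = 0
  (0)(0) − (3)(-5) = 15
Sum = 18, so (signed) Area = 18/2 = 9, |Area| = 9.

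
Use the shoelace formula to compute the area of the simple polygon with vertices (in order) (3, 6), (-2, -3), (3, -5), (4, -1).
Area = 33

Shoelace formula: Area = (1/2) |Σ_i (x_i · y_{i+1} − x_{i+1} · y_i)| (indices mod n). Compute each cross term:
  (3)(-3) − (-2)(6) = 3
  (-2)(-5) − (3)(-3) = 19
  (3)(-1) − (4)(-5) = 17
  (4)(6) − (3)(-1) = 27
Sum = 66, so (signed) Area = 66/2 = 33, |Area| = 33.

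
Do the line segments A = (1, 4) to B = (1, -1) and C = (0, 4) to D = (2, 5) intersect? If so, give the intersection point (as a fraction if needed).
No (intersection of containing lines falls outside at least one segment)

Parametrize and solve: t = -1/10, s = 1/2. At least one of these is outside [0, 1], so the segments do not intersect.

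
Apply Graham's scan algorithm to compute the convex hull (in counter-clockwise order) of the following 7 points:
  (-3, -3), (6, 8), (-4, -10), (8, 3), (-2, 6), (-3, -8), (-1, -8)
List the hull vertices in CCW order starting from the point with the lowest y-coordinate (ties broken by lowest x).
Hull (CCW) = [(-4, -10), (-1, -8), (8, 3), (6, 8), (-2, 6)]

Graham scan procedure:
  1. Find the pivot p₀ = point with lowest y (tie → lowest x): (-4, -10).
  2. Sort the remaining points by polar angle around p₀.
  3. Walk through sorted points, maintaining a stack; pop the top while the last three entries make a non-left turn (cross product ≤ 0).
  4. Final stack is the convex hull in CCW order: (-4, -10), (-1, -8), (8, 3), (6, 8), (-2, 6).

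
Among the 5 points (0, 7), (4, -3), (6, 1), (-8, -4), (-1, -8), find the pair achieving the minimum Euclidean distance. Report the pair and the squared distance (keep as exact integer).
Pair = ((4, -3), (6, 1)); squared distance = 20

Compute all C(5, 2) = 10 pairwise squared distances (x_i − x_j)² + (y_i − y_j)². The minimum is 20, attained by the pair ((4, -3), (6, 1)).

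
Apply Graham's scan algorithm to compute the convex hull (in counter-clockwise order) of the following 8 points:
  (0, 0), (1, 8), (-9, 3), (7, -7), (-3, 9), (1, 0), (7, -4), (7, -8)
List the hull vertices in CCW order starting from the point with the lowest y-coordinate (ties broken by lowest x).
Hull (CCW) = [(7, -8), (7, -4), (1, 8), (-3, 9), (-9, 3)]

Graham scan procedure:
  1. Find the pivot p₀ = point with lowest y (tie → lowest x): (7, -8).
  2. Sort the remaining points by polar angle around p₀.
  3. Walk through sorted points, maintaining a stack; pop the top while the last three entries make a non-left turn (cross product ≤ 0).
  4. Final stack is the convex hull in CCW order: (7, -8), (7, -4), (1, 8), (-3, 9), (-9, 3).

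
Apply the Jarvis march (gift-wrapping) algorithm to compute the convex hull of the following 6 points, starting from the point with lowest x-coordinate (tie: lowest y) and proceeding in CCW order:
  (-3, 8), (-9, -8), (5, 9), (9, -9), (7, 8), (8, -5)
Hull (CCW) = [(-9, -8), (9, -9), (7, 8), (5, 9), (-3, 8)]

Jarvis march: at each step, from the current hull vertex p, select the next vertex q as the point such that every other point lies strictly to the left of (or on) the directed line p → q. (Equivalently: for every other point r, the cross product (q − p) × (r − p) ≥ 0.)
Starting point (lowest x, tie lowest y): (-9, -8). Wrap until returning to start. Resulting hull: (-9, -8), (9, -9), (7, 8), (5, 9), (-3, 8).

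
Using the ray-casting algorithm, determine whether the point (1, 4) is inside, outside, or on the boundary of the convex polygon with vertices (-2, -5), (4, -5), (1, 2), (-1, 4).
The point (1, 4) lies strictly outside the polygon

Cast a horizontal ray to the right from the query point and count how many polygon edges it crosses (each edge strictly once or zero times, handled with the usual half-open convention). 
Parity of crossings → even ⇒ outside.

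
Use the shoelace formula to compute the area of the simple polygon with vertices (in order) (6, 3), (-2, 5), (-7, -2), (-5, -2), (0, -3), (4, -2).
Area = 65

Shoelace formula: Area = (1/2) |Σ_i (x_i · y_{i+1} − x_{i+1} · y_i)| (indices mod n). Compute each cross term:
  (6)(5) − (-2)(3) = 36
  (-2)(-2) − (-7)(5) = 39
  (-7)(-2) − (-5)(-2) = 4
  (-5)(-3) − (0)(-2) = 15
  (0)(-2) − (4)(-3) = 12
  (4)(3) − (6)(-2) = 24
Sum = 130, so (signed) Area = 130/2 = 65, |Area| = 65.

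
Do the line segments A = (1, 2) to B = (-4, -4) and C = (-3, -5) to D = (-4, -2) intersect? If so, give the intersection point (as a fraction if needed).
Yes; intersection at (-74/21, -24/7) (t = 19/21 on AB, s = 11/21 on CD)

Parametrize AB as A + t(B − A) = (1 + -5 t, 2 + -6 t) and CD as C + s(D − C) = (-3 + -1 s, -5 + 3 s). Solve the linear system for (t, s). Determinant = 21 ≠ 0, so a unique intersection of the containing lines exists. Solution: t = 19/21, s = 11/21 — both in [0, 1], so the segments cross. Intersection point: (-74/21, -24/7).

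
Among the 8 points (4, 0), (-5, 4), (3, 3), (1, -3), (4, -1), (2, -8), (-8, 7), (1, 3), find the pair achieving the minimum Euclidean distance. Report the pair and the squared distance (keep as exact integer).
Pair = ((4, 0), (4, -1)); squared distance = 1

Compute all C(8, 2) = 28 pairwise squared distances (x_i − x_j)² + (y_i − y_j)². The minimum is 1, attained by the pair ((4, 0), (4, -1)).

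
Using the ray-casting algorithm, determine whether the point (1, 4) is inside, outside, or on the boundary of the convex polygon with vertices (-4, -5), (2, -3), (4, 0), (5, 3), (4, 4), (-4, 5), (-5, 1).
The point (1, 4) lies strictly inside the polygon

Cast a horizontal ray to the right from the query point and count how many polygon edges it crosses (each edge strictly once or zero times, handled with the usual half-open convention). 
Parity of crossings → odd ⇒ inside.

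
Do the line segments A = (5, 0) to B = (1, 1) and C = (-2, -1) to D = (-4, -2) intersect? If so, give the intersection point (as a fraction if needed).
No (intersection of containing lines falls outside at least one segment)

Parametrize and solve: t = 5/6, s = -11/6. At least one of these is outside [0, 1], so the segments do not intersect.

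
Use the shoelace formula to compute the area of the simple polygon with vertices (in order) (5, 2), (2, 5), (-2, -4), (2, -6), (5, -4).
Area = 95/2

Shoelace formula: Area = (1/2) |Σ_i (x_i · y_{i+1} − x_{i+1} · y_i)| (indices mod n). Compute each cross term:
  (5)(5) − (2)(2) = 21
  (2)(-4) − (-2)(5) = 2
  (-2)(-6) − (2)(-4) = 20
  (2)(-4) − (5)(-6) = 22
  (5)(2) − (5)(-4) = 30
Sum = 95, so (signed) Area = 95/2 = 95/2, |Area| = 95/2.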